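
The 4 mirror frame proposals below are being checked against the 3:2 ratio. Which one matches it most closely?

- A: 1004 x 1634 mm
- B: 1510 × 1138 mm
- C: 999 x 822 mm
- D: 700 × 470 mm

Ratios (long/short): A ≈ 1.627; B ≈ 1.327; C ≈ 1.215; D ≈ 1.489.
3:2 ≈ 1.500; option D is nearest (Δ 0.011).

D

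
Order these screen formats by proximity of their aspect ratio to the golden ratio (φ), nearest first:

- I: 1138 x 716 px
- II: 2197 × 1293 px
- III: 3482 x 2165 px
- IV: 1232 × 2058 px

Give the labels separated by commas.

III, I, IV, II

I: 1138/716 ≈ 1.589 → |1.589 − 1.618| = 0.029
II: 2197/1293 ≈ 1.699 → |1.699 − 1.618| = 0.081
III: 3482/2165 ≈ 1.608 → |1.608 − 1.618| = 0.010
IV: 2058/1232 ≈ 1.670 → |1.670 − 1.618| = 0.052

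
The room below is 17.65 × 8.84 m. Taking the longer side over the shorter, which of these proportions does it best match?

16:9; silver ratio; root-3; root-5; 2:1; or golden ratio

2:1

17.65/8.84 ≈ 1.997. Nearest candidates are 2:1 (2.000, off by 0.003) and 16:9 (1.778, off by 0.219).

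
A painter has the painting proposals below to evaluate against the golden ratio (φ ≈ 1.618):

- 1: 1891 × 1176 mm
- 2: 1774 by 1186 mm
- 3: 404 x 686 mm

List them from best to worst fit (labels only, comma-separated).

Ratios: 1 = 1891 / 1176 ≈ 1.608; 2 = 1774 / 1186 ≈ 1.496; 3 = 686 / 404 ≈ 1.698.
|Δ from 1.618|: 1 0.010; 2 0.122; 3 0.080.

1, 3, 2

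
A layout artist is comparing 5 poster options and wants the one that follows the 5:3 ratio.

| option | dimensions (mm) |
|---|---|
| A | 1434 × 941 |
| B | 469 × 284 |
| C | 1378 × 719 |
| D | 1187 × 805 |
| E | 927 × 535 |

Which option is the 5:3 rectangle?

Target 5:3 ≈ 1.667.
A: 1.524 (Δ0.143)  B: 1.651 (Δ0.016)  C: 1.917 (Δ0.250)  D: 1.475 (Δ0.192)  E: 1.733 (Δ0.066)

B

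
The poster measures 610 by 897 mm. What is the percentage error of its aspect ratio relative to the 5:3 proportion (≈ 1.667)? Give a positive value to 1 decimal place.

Ratio = 897 / 610 ≈ 1.4705.
Ideal 5:3 ≈ 1.6667. |1.4705 − 1.6667| / 1.6667 ≈ 11.77% → 11.8%.

11.8%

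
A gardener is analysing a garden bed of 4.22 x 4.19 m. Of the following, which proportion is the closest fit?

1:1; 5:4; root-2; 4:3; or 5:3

1:1

Ratio = 4.22 / 4.19 ≈ 1.007.
Distances: 1:1 1.000 (Δ 0.007); 5:4 1.250 (Δ 0.243); root-2 1.414 (Δ 0.407); 4:3 1.333 (Δ 0.326); 5:3 1.667 (Δ 0.660).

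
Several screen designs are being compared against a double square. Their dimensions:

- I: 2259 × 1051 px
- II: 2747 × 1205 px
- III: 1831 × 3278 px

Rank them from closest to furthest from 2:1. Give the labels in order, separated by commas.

I, III, II

I: 2259/1051 ≈ 2.149 → |2.149 − 2.000| = 0.149
II: 2747/1205 ≈ 2.280 → |2.280 − 2.000| = 0.280
III: 3278/1831 ≈ 1.790 → |1.790 − 2.000| = 0.210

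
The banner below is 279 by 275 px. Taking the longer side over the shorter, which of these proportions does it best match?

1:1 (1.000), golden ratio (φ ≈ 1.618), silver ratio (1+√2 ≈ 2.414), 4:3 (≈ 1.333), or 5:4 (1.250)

Ratio = 279 / 275 ≈ 1.015.
Distances: 1:1 1.000 (Δ 0.015); golden ratio 1.618 (Δ 0.603); silver ratio 2.414 (Δ 1.399); 4:3 1.333 (Δ 0.318); 5:4 1.250 (Δ 0.235).

1:1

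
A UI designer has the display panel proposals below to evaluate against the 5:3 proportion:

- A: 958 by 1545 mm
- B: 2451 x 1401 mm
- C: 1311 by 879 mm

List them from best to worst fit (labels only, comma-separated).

A, B, C

Ratios: A = 1545 / 958 ≈ 1.613; B = 2451 / 1401 ≈ 1.749; C = 1311 / 879 ≈ 1.491.
|Δ from 1.667|: A 0.054; B 0.082; C 0.176.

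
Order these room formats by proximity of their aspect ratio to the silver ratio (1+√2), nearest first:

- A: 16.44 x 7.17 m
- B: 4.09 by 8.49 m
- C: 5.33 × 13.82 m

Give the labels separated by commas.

A, C, B

A: 16.44/7.17 ≈ 2.293 → |2.293 − 2.414| = 0.121
B: 8.49/4.09 ≈ 2.076 → |2.076 − 2.414| = 0.338
C: 13.82/5.33 ≈ 2.593 → |2.593 − 2.414| = 0.179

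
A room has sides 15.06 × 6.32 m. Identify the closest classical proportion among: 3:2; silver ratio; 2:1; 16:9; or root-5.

silver ratio

Ratio = 15.06 / 6.32 ≈ 2.383.
Distances: 3:2 1.500 (Δ 0.883); silver ratio 2.414 (Δ 0.031); 2:1 2.000 (Δ 0.383); 16:9 1.778 (Δ 0.605); root-5 2.236 (Δ 0.147).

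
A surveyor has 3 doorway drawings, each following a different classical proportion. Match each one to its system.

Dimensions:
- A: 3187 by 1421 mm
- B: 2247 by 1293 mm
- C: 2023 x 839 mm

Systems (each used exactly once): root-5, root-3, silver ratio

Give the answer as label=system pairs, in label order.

A=root-5, B=root-3, C=silver ratio

A = 3187/1421 ≈ 2.243 → root-5 (2.236)
B = 2247/1293 ≈ 1.738 → root-3 (1.732)
C = 2023/839 ≈ 2.411 → silver ratio (2.414)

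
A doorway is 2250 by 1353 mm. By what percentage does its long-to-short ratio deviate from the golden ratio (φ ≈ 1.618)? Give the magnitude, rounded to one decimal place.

Ratio = 2250 / 1353 ≈ 1.6630.
Ideal golden ratio ≈ 1.6180. |1.6630 − 1.6180| / 1.6180 ≈ 2.78% → 2.8%.

2.8%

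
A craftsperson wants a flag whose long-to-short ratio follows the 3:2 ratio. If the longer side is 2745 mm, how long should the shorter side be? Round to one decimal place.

3:2 = 1.50000.
Shorter side = 2745 ÷ 1.50000 ≈ 1830.000 → 1830.0 mm.

1830.0 mm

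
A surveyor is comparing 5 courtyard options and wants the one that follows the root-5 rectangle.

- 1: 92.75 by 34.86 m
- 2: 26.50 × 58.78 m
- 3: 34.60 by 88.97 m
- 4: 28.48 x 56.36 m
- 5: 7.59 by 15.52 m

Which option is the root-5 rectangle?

2

Target root-5 ≈ 2.236.
1: 2.661 (Δ0.425)  2: 2.218 (Δ0.018)  3: 2.571 (Δ0.335)  4: 1.979 (Δ0.257)  5: 2.045 (Δ0.191)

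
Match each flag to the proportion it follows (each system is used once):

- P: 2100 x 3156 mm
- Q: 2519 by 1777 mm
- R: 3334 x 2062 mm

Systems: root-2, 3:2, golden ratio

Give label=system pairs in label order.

Ratios: P ≈ 1.503; Q ≈ 1.418; R ≈ 1.617.
Targets: root-2 ≈ 1.414; 3:2 ≈ 1.500; golden ratio ≈ 1.618.

P=3:2, Q=root-2, R=golden ratio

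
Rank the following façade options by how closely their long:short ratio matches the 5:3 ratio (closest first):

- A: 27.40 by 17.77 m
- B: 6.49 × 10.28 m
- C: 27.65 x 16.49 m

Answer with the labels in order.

C, B, A

A: 27.40/17.77 ≈ 1.542 → |1.542 − 1.667| = 0.125
B: 10.28/6.49 ≈ 1.584 → |1.584 − 1.667| = 0.083
C: 27.65/16.49 ≈ 1.677 → |1.677 − 1.667| = 0.010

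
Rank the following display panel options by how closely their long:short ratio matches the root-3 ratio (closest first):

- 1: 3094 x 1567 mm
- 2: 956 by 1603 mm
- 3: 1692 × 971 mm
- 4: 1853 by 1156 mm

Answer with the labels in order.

3, 2, 4, 1

Ratios: 1 = 3094 / 1567 ≈ 1.974; 2 = 1603 / 956 ≈ 1.677; 3 = 1692 / 971 ≈ 1.743; 4 = 1853 / 1156 ≈ 1.603.
|Δ from 1.732|: 1 0.242; 2 0.055; 3 0.011; 4 0.129.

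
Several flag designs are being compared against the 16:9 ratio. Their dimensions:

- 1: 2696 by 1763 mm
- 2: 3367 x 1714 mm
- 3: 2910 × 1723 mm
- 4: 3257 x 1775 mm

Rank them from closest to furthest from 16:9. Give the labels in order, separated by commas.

4, 3, 2, 1

1: 2696/1763 ≈ 1.529 → |1.529 − 1.778| = 0.249
2: 3367/1714 ≈ 1.964 → |1.964 − 1.778| = 0.186
3: 2910/1723 ≈ 1.689 → |1.689 − 1.778| = 0.089
4: 3257/1775 ≈ 1.835 → |1.835 − 1.778| = 0.057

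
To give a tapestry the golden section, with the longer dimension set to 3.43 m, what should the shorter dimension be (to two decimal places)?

2.12 m

golden ratio ≈ 1.61803.
Shorter side = 3.43 ÷ 1.61803 ≈ 2.1199 → 2.12 m.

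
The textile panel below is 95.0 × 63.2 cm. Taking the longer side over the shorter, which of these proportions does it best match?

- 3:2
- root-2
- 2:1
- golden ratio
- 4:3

Ratio = 95.0 / 63.2 ≈ 1.503.
Distances: 3:2 1.500 (Δ 0.003); root-2 1.414 (Δ 0.089); 2:1 2.000 (Δ 0.497); golden ratio 1.618 (Δ 0.115); 4:3 1.333 (Δ 0.170).

3:2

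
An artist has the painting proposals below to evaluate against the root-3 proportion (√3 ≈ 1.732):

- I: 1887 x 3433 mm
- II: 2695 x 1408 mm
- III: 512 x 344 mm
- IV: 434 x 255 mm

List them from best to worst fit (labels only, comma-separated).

IV, I, II, III

Ratios: I = 3433 / 1887 ≈ 1.819; II = 2695 / 1408 ≈ 1.914; III = 512 / 344 ≈ 1.488; IV = 434 / 255 ≈ 1.702.
|Δ from 1.732|: I 0.087; II 0.182; III 0.244; IV 0.030.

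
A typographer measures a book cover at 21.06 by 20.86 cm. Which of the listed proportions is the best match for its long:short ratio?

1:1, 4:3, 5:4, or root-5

1:1

Ratio = 21.06 / 20.86 ≈ 1.010.
Distances: 1:1 1.000 (Δ 0.010); 4:3 1.333 (Δ 0.323); 5:4 1.250 (Δ 0.240); root-5 2.236 (Δ 1.226).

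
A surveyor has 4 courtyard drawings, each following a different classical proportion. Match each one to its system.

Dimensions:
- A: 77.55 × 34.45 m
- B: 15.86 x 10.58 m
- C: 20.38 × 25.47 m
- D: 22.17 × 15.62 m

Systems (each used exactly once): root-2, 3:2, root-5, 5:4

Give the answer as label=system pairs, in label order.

A=root-5, B=3:2, C=5:4, D=root-2

Ratios: A ≈ 2.251; B ≈ 1.499; C ≈ 1.250; D ≈ 1.419.
Targets: root-2 ≈ 1.414; 3:2 ≈ 1.500; root-5 ≈ 2.236; 5:4 ≈ 1.250.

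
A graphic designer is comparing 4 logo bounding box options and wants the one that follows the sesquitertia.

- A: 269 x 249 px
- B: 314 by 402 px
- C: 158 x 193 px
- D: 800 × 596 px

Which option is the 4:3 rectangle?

Ratios (long/short): A ≈ 1.080; B ≈ 1.280; C ≈ 1.222; D ≈ 1.342.
4:3 ≈ 1.333; option D is nearest (Δ 0.009).

D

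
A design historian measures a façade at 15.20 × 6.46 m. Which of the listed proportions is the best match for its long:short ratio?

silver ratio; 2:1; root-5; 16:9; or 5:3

Ratio = 15.20 / 6.46 ≈ 2.353.
Distances: silver ratio 2.414 (Δ 0.061); 2:1 2.000 (Δ 0.353); root-5 2.236 (Δ 0.117); 16:9 1.778 (Δ 0.575); 5:3 1.667 (Δ 0.686).

silver ratio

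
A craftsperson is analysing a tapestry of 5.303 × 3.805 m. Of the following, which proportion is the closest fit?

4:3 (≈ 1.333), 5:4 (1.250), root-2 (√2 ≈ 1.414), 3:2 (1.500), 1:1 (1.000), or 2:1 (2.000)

5.303/3.805 ≈ 1.394. Nearest candidates are root-2 (1.414, off by 0.020) and 4:3 (1.333, off by 0.061).

root-2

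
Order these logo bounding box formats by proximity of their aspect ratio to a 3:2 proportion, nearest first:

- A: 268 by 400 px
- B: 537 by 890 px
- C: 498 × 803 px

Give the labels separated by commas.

A, C, B

A: 400/268 ≈ 1.493 → |1.493 − 1.500| = 0.007
B: 890/537 ≈ 1.657 → |1.657 − 1.500| = 0.157
C: 803/498 ≈ 1.612 → |1.612 − 1.500| = 0.112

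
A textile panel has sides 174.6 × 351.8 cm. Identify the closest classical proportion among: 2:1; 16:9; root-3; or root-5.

2:1

Ratio = 351.8 / 174.6 ≈ 2.015.
Distances: 2:1 2.000 (Δ 0.015); 16:9 1.778 (Δ 0.237); root-3 1.732 (Δ 0.283); root-5 2.236 (Δ 0.221).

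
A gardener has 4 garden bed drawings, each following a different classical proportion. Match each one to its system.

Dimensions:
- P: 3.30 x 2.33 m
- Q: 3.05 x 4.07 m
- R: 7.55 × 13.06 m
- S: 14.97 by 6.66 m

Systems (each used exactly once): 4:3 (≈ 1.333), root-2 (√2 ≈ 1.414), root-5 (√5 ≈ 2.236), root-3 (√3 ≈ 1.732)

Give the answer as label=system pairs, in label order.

P=root-2, Q=4:3, R=root-3, S=root-5

P = 3.30/2.33 ≈ 1.416 → root-2 (1.414)
Q = 4.07/3.05 ≈ 1.334 → 4:3 (1.333)
R = 13.06/7.55 ≈ 1.730 → root-3 (1.732)
S = 14.97/6.66 ≈ 2.248 → root-5 (2.236)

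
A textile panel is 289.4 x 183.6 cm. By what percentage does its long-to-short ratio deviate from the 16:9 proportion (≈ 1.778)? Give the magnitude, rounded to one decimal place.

Ratio = 289.4 / 183.6 ≈ 1.5763.
Ideal 16:9 ≈ 1.7778. |1.5763 − 1.7778| / 1.7778 ≈ 11.33% → 11.3%.

11.3%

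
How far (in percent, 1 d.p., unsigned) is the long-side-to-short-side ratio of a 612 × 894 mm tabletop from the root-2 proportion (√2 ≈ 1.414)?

3.3%

Ratio = 894 / 612 ≈ 1.4608.
Ideal root-2 ≈ 1.4142. |1.4608 − 1.4142| / 1.4142 ≈ 3.30% → 3.3%.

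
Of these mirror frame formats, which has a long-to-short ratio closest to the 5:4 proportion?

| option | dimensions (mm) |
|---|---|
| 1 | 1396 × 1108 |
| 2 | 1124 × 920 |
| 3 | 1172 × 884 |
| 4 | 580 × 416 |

Target 5:4 ≈ 1.250.
1: 1.260 (Δ0.010)  2: 1.222 (Δ0.028)  3: 1.326 (Δ0.076)  4: 1.394 (Δ0.144)

1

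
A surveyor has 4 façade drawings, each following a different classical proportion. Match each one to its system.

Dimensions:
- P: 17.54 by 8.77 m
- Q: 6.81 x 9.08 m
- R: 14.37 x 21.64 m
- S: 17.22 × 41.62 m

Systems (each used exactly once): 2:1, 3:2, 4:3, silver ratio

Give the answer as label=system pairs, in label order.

Ratios: P ≈ 2.000; Q ≈ 1.333; R ≈ 1.506; S ≈ 2.417.
Targets: 2:1 ≈ 2.000; 3:2 ≈ 1.500; 4:3 ≈ 1.333; silver ratio ≈ 2.414.

P=2:1, Q=4:3, R=3:2, S=silver ratio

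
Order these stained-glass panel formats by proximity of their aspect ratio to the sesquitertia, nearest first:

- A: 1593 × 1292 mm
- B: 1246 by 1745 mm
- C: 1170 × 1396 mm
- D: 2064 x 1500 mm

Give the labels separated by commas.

D, B, A, C

A: 1593/1292 ≈ 1.233 → |1.233 − 1.333| = 0.100
B: 1745/1246 ≈ 1.400 → |1.400 − 1.333| = 0.067
C: 1396/1170 ≈ 1.193 → |1.193 − 1.333| = 0.140
D: 2064/1500 ≈ 1.376 → |1.376 − 1.333| = 0.043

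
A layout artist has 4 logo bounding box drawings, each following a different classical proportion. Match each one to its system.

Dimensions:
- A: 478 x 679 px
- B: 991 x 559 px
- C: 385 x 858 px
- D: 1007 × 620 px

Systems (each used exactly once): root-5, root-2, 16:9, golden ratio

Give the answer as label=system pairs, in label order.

A=root-2, B=16:9, C=root-5, D=golden ratio

A = 679/478 ≈ 1.421 → root-2 (1.414)
B = 991/559 ≈ 1.773 → 16:9 (1.778)
C = 858/385 ≈ 2.229 → root-5 (2.236)
D = 1007/620 ≈ 1.624 → golden ratio (1.618)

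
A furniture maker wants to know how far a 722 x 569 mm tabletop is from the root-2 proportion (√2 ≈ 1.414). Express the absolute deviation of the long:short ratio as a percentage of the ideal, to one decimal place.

Ratio = 722 / 569 ≈ 1.2689.
Ideal root-2 ≈ 1.4142. |1.2689 − 1.4142| / 1.4142 ≈ 10.27% → 10.3%.

10.3%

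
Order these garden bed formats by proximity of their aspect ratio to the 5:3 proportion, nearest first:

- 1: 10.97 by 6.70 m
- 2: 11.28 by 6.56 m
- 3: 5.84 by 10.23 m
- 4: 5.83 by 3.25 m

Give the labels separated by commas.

1: 10.97/6.70 ≈ 1.637 → |1.637 − 1.667| = 0.030
2: 11.28/6.56 ≈ 1.720 → |1.720 − 1.667| = 0.053
3: 10.23/5.84 ≈ 1.752 → |1.752 − 1.667| = 0.085
4: 5.83/3.25 ≈ 1.794 → |1.794 − 1.667| = 0.127

1, 2, 3, 4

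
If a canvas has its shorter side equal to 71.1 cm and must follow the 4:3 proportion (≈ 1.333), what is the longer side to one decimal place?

4:3 ≈ 1.33333.
Longer side = 71.1 × 1.33333 ≈ 94.800 → 94.8 cm.

94.8 cm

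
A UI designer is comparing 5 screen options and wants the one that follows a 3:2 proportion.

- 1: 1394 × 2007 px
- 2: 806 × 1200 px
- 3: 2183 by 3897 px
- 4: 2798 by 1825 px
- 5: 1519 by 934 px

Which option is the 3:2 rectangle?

2

Target 3:2 ≈ 1.500.
1: 1.440 (Δ0.060)  2: 1.489 (Δ0.011)  3: 1.785 (Δ0.285)  4: 1.533 (Δ0.033)  5: 1.626 (Δ0.126)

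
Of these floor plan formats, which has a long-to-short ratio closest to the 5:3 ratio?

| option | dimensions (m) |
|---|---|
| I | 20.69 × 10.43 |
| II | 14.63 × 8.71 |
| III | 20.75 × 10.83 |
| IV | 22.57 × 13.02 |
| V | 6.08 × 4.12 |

II

Ratios (long/short): I ≈ 1.984; II ≈ 1.680; III ≈ 1.916; IV ≈ 1.733; V ≈ 1.476.
5:3 ≈ 1.667; option II is nearest (Δ 0.013).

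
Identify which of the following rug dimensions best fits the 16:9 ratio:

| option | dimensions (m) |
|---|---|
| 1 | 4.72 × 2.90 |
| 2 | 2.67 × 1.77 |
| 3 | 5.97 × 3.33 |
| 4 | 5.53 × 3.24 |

3

Ratios (long/short): 1 ≈ 1.628; 2 ≈ 1.508; 3 ≈ 1.793; 4 ≈ 1.707.
16:9 ≈ 1.778; option 3 is nearest (Δ 0.015).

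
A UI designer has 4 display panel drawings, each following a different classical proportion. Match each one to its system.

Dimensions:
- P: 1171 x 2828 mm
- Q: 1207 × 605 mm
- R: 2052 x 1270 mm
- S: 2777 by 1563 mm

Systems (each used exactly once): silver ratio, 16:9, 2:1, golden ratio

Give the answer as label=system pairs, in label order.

Ratios: P ≈ 2.415; Q ≈ 1.995; R ≈ 1.616; S ≈ 1.777.
Targets: silver ratio ≈ 2.414; 16:9 ≈ 1.778; 2:1 ≈ 2.000; golden ratio ≈ 1.618.

P=silver ratio, Q=2:1, R=golden ratio, S=16:9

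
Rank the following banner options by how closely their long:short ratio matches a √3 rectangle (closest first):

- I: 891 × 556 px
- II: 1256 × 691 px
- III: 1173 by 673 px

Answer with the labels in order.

Ratios: I = 891 / 556 ≈ 1.603; II = 1256 / 691 ≈ 1.818; III = 1173 / 673 ≈ 1.743.
|Δ from 1.732|: I 0.129; II 0.086; III 0.011.

III, II, I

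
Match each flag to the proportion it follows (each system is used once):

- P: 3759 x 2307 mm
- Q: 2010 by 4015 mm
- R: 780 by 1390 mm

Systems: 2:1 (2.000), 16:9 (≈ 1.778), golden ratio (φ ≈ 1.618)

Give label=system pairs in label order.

P = 3759/2307 ≈ 1.629 → golden ratio (1.618)
Q = 4015/2010 ≈ 1.998 → 2:1 (2.000)
R = 1390/780 ≈ 1.782 → 16:9 (1.778)

P=golden ratio, Q=2:1, R=16:9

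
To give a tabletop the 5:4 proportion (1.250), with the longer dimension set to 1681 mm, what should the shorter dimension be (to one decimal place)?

1344.8 mm

5:4 = 1.25000.
Shorter side = 1681 ÷ 1.25000 ≈ 1344.800 → 1344.8 mm.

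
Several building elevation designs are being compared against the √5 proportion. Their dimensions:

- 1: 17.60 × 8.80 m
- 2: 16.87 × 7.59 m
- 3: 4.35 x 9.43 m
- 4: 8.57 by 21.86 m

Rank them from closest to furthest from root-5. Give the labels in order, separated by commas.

1: 17.60/8.80 ≈ 2.000 → |2.000 − 2.236| = 0.236
2: 16.87/7.59 ≈ 2.223 → |2.223 − 2.236| = 0.013
3: 9.43/4.35 ≈ 2.168 → |2.168 − 2.236| = 0.068
4: 21.86/8.57 ≈ 2.551 → |2.551 − 2.236| = 0.315

2, 3, 1, 4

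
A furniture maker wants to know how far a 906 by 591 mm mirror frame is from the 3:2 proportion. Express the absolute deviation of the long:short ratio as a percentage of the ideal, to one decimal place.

Ratio = 906 / 591 ≈ 1.5330.
Ideal 3:2 = 1.5000. |1.5330 − 1.5000| / 1.5000 ≈ 2.20% → 2.2%.

2.2%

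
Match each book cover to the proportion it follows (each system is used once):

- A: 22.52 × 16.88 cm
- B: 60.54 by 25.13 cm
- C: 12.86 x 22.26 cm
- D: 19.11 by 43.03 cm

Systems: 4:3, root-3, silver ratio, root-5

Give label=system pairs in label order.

Ratios: A ≈ 1.334; B ≈ 2.409; C ≈ 1.731; D ≈ 2.252.
Targets: 4:3 ≈ 1.333; root-3 ≈ 1.732; silver ratio ≈ 2.414; root-5 ≈ 2.236.

A=4:3, B=silver ratio, C=root-3, D=root-5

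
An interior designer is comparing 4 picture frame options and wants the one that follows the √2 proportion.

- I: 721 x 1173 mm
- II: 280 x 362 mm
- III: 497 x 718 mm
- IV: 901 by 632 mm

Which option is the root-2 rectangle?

Ratios (long/short): I ≈ 1.627; II ≈ 1.293; III ≈ 1.445; IV ≈ 1.426.
root-2 ≈ 1.414; option IV is nearest (Δ 0.012).

IV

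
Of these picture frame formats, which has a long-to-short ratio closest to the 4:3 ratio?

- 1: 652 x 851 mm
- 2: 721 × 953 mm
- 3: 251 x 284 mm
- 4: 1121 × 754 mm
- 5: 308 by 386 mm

2

Target 4:3 ≈ 1.333.
1: 1.305 (Δ0.028)  2: 1.322 (Δ0.011)  3: 1.131 (Δ0.202)  4: 1.487 (Δ0.154)  5: 1.253 (Δ0.080)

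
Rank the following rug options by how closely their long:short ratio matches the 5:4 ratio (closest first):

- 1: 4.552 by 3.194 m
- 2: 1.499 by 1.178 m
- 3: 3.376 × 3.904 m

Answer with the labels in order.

1: 4.552/3.194 ≈ 1.425 → |1.425 − 1.250| = 0.175
2: 1.499/1.178 ≈ 1.272 → |1.272 − 1.250| = 0.022
3: 3.904/3.376 ≈ 1.156 → |1.156 − 1.250| = 0.094

2, 3, 1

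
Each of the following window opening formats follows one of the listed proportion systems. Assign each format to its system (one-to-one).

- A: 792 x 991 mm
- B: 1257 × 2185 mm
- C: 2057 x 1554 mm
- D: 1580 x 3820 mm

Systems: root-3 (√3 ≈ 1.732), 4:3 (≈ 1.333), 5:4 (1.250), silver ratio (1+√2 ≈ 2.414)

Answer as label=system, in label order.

A=5:4, B=root-3, C=4:3, D=silver ratio

A = 991/792 ≈ 1.251 → 5:4 (1.250)
B = 2185/1257 ≈ 1.738 → root-3 (1.732)
C = 2057/1554 ≈ 1.324 → 4:3 (1.333)
D = 3820/1580 ≈ 2.418 → silver ratio (2.414)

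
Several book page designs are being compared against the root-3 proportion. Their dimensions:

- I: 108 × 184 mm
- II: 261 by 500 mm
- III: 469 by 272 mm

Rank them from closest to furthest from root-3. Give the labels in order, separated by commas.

I: 184/108 ≈ 1.704 → |1.704 − 1.732| = 0.028
II: 500/261 ≈ 1.916 → |1.916 − 1.732| = 0.184
III: 469/272 ≈ 1.724 → |1.724 − 1.732| = 0.008

III, I, II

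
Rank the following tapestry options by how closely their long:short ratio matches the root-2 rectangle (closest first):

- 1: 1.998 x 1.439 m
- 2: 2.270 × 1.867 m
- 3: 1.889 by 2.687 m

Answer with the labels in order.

1: 1.998/1.439 ≈ 1.388 → |1.388 − 1.414| = 0.026
2: 2.270/1.867 ≈ 1.216 → |1.216 − 1.414| = 0.198
3: 2.687/1.889 ≈ 1.422 → |1.422 − 1.414| = 0.008

3, 1, 2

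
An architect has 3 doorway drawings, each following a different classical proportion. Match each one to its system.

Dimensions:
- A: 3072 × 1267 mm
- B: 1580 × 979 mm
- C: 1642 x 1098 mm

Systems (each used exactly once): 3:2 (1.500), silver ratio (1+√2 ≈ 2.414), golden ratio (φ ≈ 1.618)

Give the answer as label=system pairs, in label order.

A=silver ratio, B=golden ratio, C=3:2

A = 3072/1267 ≈ 2.425 → silver ratio (2.414)
B = 1580/979 ≈ 1.614 → golden ratio (1.618)
C = 1642/1098 ≈ 1.495 → 3:2 (1.500)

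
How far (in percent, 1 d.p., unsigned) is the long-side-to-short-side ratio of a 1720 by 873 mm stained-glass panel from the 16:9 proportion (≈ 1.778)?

10.8%

Ratio = 1720 / 873 ≈ 1.9702.
Ideal 16:9 ≈ 1.7778. |1.9702 − 1.7778| / 1.7778 ≈ 10.82% → 10.8%.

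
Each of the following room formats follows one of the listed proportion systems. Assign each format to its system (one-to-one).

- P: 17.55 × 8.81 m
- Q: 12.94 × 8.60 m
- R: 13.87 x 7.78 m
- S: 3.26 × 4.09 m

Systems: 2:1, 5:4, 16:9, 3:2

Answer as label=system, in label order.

P=2:1, Q=3:2, R=16:9, S=5:4

P = 17.55/8.81 ≈ 1.992 → 2:1 (2.000)
Q = 12.94/8.60 ≈ 1.505 → 3:2 (1.500)
R = 13.87/7.78 ≈ 1.783 → 16:9 (1.778)
S = 4.09/3.26 ≈ 1.255 → 5:4 (1.250)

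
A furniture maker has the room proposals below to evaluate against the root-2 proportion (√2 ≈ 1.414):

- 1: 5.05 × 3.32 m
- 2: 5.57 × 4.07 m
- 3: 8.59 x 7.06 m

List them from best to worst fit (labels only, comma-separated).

Ratios: 1 = 5.05 / 3.32 ≈ 1.521; 2 = 5.57 / 4.07 ≈ 1.369; 3 = 8.59 / 7.06 ≈ 1.217.
|Δ from 1.414|: 1 0.107; 2 0.045; 3 0.197.

2, 1, 3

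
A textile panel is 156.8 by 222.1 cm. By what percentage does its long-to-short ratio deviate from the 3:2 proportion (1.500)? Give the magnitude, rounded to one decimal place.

5.6%

Ratio = 222.1 / 156.8 ≈ 1.4165.
Ideal 3:2 = 1.5000. |1.4165 − 1.5000| / 1.5000 ≈ 5.57% → 5.6%.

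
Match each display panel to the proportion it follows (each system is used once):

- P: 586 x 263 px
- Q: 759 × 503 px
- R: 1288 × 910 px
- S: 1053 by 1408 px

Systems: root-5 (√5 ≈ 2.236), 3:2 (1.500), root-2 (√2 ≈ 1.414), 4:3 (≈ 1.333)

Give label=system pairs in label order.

P=root-5, Q=3:2, R=root-2, S=4:3

P = 586/263 ≈ 2.228 → root-5 (2.236)
Q = 759/503 ≈ 1.509 → 3:2 (1.500)
R = 1288/910 ≈ 1.415 → root-2 (1.414)
S = 1408/1053 ≈ 1.337 → 4:3 (1.333)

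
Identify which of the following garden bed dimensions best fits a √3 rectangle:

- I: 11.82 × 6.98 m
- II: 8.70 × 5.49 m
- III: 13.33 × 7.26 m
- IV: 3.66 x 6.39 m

Ratios (long/short): I ≈ 1.693; II ≈ 1.585; III ≈ 1.836; IV ≈ 1.746.
root-3 ≈ 1.732; option IV is nearest (Δ 0.014).

IV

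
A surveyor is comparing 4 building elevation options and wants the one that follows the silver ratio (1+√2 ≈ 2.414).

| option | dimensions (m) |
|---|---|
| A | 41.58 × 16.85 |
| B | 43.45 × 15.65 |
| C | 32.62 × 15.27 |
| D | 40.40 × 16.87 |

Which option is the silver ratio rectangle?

D

Ratios (long/short): A ≈ 2.468; B ≈ 2.776; C ≈ 2.136; D ≈ 2.395.
silver ratio ≈ 2.414; option D is nearest (Δ 0.019).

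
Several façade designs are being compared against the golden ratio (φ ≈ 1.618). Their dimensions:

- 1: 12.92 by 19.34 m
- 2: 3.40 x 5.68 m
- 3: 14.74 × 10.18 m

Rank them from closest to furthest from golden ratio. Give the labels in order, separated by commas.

Ratios: 1 = 19.34 / 12.92 ≈ 1.497; 2 = 5.68 / 3.40 ≈ 1.671; 3 = 14.74 / 10.18 ≈ 1.448.
|Δ from 1.618|: 1 0.121; 2 0.053; 3 0.170.

2, 1, 3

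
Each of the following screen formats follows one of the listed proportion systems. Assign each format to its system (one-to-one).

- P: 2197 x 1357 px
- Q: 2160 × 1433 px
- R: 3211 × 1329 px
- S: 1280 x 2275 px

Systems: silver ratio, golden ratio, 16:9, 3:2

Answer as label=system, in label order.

Ratios: P ≈ 1.619; Q ≈ 1.507; R ≈ 2.416; S ≈ 1.777.
Targets: silver ratio ≈ 2.414; golden ratio ≈ 1.618; 16:9 ≈ 1.778; 3:2 ≈ 1.500.

P=golden ratio, Q=3:2, R=silver ratio, S=16:9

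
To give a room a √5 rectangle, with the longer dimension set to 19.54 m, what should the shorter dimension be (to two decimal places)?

root-5 ≈ 2.23607.
Shorter side = 19.54 ÷ 2.23607 ≈ 8.7385 → 8.74 m.

8.74 m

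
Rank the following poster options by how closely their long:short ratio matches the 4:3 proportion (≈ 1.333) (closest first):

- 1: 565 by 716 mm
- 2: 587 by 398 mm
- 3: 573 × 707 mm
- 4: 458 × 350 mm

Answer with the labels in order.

1: 716/565 ≈ 1.267 → |1.267 − 1.333| = 0.066
2: 587/398 ≈ 1.475 → |1.475 − 1.333| = 0.142
3: 707/573 ≈ 1.234 → |1.234 − 1.333| = 0.099
4: 458/350 ≈ 1.309 → |1.309 − 1.333| = 0.024

4, 1, 3, 2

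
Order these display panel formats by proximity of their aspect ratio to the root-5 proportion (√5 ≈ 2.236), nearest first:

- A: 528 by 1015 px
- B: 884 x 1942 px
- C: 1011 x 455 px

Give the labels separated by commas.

C, B, A

A: 1015/528 ≈ 1.922 → |1.922 − 2.236| = 0.314
B: 1942/884 ≈ 2.197 → |2.197 − 2.236| = 0.039
C: 1011/455 ≈ 2.222 → |2.222 − 2.236| = 0.014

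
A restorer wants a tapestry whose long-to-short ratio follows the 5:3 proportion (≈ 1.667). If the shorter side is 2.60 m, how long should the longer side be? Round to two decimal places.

4.33 m

5:3 ≈ 1.66667.
Longer side = 2.60 × 1.66667 ≈ 4.3333 → 4.33 m.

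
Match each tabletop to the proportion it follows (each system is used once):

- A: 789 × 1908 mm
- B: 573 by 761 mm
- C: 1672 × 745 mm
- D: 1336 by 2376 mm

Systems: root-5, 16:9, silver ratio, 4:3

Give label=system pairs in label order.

Ratios: A ≈ 2.418; B ≈ 1.328; C ≈ 2.244; D ≈ 1.778.
Targets: root-5 ≈ 2.236; 16:9 ≈ 1.778; silver ratio ≈ 2.414; 4:3 ≈ 1.333.

A=silver ratio, B=4:3, C=root-5, D=16:9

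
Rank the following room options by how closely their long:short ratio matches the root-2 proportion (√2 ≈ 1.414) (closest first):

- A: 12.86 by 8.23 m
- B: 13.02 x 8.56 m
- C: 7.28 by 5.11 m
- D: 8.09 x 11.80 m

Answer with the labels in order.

C, D, B, A

A: 12.86/8.23 ≈ 1.563 → |1.563 − 1.414| = 0.149
B: 13.02/8.56 ≈ 1.521 → |1.521 − 1.414| = 0.107
C: 7.28/5.11 ≈ 1.425 → |1.425 − 1.414| = 0.011
D: 11.80/8.09 ≈ 1.459 → |1.459 − 1.414| = 0.045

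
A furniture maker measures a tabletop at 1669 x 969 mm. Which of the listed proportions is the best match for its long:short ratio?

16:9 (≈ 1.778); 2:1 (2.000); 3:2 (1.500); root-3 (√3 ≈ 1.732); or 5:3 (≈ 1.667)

root-3

1669/969 ≈ 1.722. Nearest candidates are root-3 (1.732, off by 0.010) and 16:9 (1.778, off by 0.056).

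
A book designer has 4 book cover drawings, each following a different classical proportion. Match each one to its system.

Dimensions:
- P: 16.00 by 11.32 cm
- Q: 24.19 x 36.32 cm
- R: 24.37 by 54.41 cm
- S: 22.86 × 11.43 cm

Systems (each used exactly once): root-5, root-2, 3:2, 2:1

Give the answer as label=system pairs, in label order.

P=root-2, Q=3:2, R=root-5, S=2:1

P = 16.00/11.32 ≈ 1.413 → root-2 (1.414)
Q = 36.32/24.19 ≈ 1.501 → 3:2 (1.500)
R = 54.41/24.37 ≈ 2.233 → root-5 (2.236)
S = 22.86/11.43 ≈ 2.000 → 2:1 (2.000)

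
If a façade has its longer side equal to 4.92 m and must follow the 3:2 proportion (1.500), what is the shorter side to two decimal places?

3:2 = 1.50000.
Shorter side = 4.92 ÷ 1.50000 ≈ 3.2800 → 3.28 m.

3.28 m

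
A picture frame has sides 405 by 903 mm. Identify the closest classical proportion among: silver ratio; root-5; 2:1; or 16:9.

root-5

Ratio = 903 / 405 ≈ 2.230.
Distances: silver ratio 2.414 (Δ 0.184); root-5 2.236 (Δ 0.006); 2:1 2.000 (Δ 0.230); 16:9 1.778 (Δ 0.452).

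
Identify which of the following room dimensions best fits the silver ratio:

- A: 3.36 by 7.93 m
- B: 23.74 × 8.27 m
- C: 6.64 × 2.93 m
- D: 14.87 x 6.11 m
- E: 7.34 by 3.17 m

D

Target silver ratio ≈ 2.414.
A: 2.360 (Δ0.054)  B: 2.871 (Δ0.457)  C: 2.266 (Δ0.148)  D: 2.434 (Δ0.020)  E: 2.315 (Δ0.099)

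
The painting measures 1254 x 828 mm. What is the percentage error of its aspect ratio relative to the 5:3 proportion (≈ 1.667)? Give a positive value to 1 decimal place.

9.1%

Ratio = 1254 / 828 ≈ 1.5145.
Ideal 5:3 ≈ 1.6667. |1.5145 − 1.6667| / 1.6667 ≈ 9.13% → 9.1%.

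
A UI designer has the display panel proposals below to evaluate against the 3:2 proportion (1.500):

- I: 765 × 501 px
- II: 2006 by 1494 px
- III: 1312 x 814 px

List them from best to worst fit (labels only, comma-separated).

Ratios: I = 765 / 501 ≈ 1.527; II = 2006 / 1494 ≈ 1.343; III = 1312 / 814 ≈ 1.612.
|Δ from 1.500|: I 0.027; II 0.157; III 0.112.

I, III, II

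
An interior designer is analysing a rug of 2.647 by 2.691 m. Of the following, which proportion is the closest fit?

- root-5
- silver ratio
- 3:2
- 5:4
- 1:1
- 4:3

Ratio = 2.691 / 2.647 ≈ 1.017.
Distances: root-5 2.236 (Δ 1.219); silver ratio 2.414 (Δ 1.397); 3:2 1.500 (Δ 0.483); 5:4 1.250 (Δ 0.233); 1:1 1.000 (Δ 0.017); 4:3 1.333 (Δ 0.316).

1:1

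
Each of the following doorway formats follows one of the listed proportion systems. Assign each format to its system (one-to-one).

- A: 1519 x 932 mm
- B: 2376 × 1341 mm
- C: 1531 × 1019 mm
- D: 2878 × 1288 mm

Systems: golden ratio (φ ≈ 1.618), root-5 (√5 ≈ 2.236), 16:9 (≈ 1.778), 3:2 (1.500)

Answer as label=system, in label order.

Ratios: A ≈ 1.630; B ≈ 1.772; C ≈ 1.502; D ≈ 2.234.
Targets: golden ratio ≈ 1.618; root-5 ≈ 2.236; 16:9 ≈ 1.778; 3:2 ≈ 1.500.

A=golden ratio, B=16:9, C=3:2, D=root-5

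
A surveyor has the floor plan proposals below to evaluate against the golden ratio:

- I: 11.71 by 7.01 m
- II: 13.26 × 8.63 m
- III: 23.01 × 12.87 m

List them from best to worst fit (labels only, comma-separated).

I: 11.71/7.01 ≈ 1.670 → |1.670 − 1.618| = 0.052
II: 13.26/8.63 ≈ 1.537 → |1.537 − 1.618| = 0.081
III: 23.01/12.87 ≈ 1.788 → |1.788 − 1.618| = 0.170

I, II, III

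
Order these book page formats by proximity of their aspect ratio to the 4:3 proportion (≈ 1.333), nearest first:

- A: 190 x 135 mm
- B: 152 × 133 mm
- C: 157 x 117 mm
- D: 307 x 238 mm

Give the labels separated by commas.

A: 190/135 ≈ 1.407 → |1.407 − 1.333| = 0.074
B: 152/133 ≈ 1.143 → |1.143 − 1.333| = 0.190
C: 157/117 ≈ 1.342 → |1.342 − 1.333| = 0.009
D: 307/238 ≈ 1.290 → |1.290 − 1.333| = 0.043

C, D, A, B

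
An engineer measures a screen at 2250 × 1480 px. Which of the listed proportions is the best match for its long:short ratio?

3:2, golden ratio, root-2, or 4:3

3:2

2250/1480 ≈ 1.520. Nearest candidates are 3:2 (1.500, off by 0.020) and golden ratio (1.618, off by 0.098).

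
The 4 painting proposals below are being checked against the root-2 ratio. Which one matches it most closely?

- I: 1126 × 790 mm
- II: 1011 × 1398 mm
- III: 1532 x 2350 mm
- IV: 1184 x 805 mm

Target root-2 ≈ 1.414.
I: 1.425 (Δ0.011)  II: 1.383 (Δ0.031)  III: 1.534 (Δ0.120)  IV: 1.471 (Δ0.057)

I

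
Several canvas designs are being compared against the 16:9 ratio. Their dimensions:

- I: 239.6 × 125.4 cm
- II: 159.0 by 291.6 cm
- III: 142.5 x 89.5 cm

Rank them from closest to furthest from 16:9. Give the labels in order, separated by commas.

I: 239.6/125.4 ≈ 1.911 → |1.911 − 1.778| = 0.133
II: 291.6/159.0 ≈ 1.834 → |1.834 − 1.778| = 0.056
III: 142.5/89.5 ≈ 1.592 → |1.592 − 1.778| = 0.186

II, I, III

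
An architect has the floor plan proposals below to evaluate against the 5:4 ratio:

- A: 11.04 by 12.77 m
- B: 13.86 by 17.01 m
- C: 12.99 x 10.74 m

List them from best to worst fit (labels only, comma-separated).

B, C, A

Ratios: A = 12.77 / 11.04 ≈ 1.157; B = 17.01 / 13.86 ≈ 1.227; C = 12.99 / 10.74 ≈ 1.209.
|Δ from 1.250|: A 0.093; B 0.023; C 0.041.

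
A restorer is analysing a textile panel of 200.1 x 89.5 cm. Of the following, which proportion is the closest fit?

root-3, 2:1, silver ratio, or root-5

200.1/89.5 ≈ 2.236. Nearest candidates are root-5 (2.236, off by 0.000) and silver ratio (2.414, off by 0.178).

root-5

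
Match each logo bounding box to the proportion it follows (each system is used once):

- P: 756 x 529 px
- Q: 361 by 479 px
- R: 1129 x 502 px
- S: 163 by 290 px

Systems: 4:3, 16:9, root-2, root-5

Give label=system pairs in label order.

P = 756/529 ≈ 1.429 → root-2 (1.414)
Q = 479/361 ≈ 1.327 → 4:3 (1.333)
R = 1129/502 ≈ 2.249 → root-5 (2.236)
S = 290/163 ≈ 1.779 → 16:9 (1.778)

P=root-2, Q=4:3, R=root-5, S=16:9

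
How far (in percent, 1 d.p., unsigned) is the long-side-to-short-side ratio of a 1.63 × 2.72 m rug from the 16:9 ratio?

Ratio = 2.72 / 1.63 ≈ 1.6687.
Ideal 16:9 ≈ 1.7778. |1.6687 − 1.7778| / 1.7778 ≈ 6.14% → 6.1%.

6.1%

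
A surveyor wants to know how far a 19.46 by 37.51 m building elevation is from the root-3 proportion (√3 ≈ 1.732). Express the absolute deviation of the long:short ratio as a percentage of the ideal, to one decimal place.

11.3%

Ratio = 37.51 / 19.46 ≈ 1.9275.
Ideal root-3 ≈ 1.7321. |1.9275 − 1.7321| / 1.7321 ≈ 11.28% → 11.3%.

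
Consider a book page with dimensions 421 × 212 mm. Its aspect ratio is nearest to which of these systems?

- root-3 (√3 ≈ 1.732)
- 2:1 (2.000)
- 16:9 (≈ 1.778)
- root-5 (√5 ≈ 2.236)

421/212 ≈ 1.986. Nearest candidates are 2:1 (2.000, off by 0.014) and 16:9 (1.778, off by 0.208).

2:1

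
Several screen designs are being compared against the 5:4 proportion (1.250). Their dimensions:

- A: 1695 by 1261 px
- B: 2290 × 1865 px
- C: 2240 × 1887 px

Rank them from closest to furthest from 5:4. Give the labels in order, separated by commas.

B, C, A

A: 1695/1261 ≈ 1.344 → |1.344 − 1.250| = 0.094
B: 2290/1865 ≈ 1.228 → |1.228 − 1.250| = 0.022
C: 2240/1887 ≈ 1.187 → |1.187 − 1.250| = 0.063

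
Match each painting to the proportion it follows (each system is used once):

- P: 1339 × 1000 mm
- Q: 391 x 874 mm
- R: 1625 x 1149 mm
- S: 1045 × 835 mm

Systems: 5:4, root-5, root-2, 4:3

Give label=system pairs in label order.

P=4:3, Q=root-5, R=root-2, S=5:4

Ratios: P ≈ 1.339; Q ≈ 2.235; R ≈ 1.414; S ≈ 1.251.
Targets: 5:4 ≈ 1.250; root-5 ≈ 2.236; root-2 ≈ 1.414; 4:3 ≈ 1.333.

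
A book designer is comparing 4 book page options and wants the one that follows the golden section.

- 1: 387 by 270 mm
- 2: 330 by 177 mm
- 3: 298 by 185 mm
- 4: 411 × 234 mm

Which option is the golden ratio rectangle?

3

Target golden ratio ≈ 1.618.
1: 1.433 (Δ0.185)  2: 1.864 (Δ0.246)  3: 1.611 (Δ0.007)  4: 1.756 (Δ0.138)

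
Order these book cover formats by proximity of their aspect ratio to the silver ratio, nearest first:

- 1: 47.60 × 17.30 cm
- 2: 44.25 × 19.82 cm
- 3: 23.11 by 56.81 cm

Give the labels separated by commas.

3, 2, 1

1: 47.60/17.30 ≈ 2.751 → |2.751 − 2.414| = 0.337
2: 44.25/19.82 ≈ 2.233 → |2.233 − 2.414| = 0.181
3: 56.81/23.11 ≈ 2.458 → |2.458 − 2.414| = 0.044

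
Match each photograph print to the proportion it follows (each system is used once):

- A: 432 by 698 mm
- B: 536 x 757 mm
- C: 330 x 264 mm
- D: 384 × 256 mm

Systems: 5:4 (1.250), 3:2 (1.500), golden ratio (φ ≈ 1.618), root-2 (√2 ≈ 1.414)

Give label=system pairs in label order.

A=golden ratio, B=root-2, C=5:4, D=3:2

A = 698/432 ≈ 1.616 → golden ratio (1.618)
B = 757/536 ≈ 1.412 → root-2 (1.414)
C = 330/264 ≈ 1.250 → 5:4 (1.250)
D = 384/256 ≈ 1.500 → 3:2 (1.500)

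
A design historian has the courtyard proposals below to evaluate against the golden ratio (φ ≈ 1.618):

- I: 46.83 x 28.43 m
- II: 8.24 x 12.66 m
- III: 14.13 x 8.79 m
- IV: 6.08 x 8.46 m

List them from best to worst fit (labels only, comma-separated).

III, I, II, IV

Ratios: I = 46.83 / 28.43 ≈ 1.647; II = 12.66 / 8.24 ≈ 1.536; III = 14.13 / 8.79 ≈ 1.608; IV = 8.46 / 6.08 ≈ 1.391.
|Δ from 1.618|: I 0.029; II 0.082; III 0.010; IV 0.227.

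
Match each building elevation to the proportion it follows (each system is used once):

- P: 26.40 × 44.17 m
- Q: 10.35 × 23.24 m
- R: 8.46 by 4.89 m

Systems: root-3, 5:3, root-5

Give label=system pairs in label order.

P=5:3, Q=root-5, R=root-3

Ratios: P ≈ 1.673; Q ≈ 2.245; R ≈ 1.730.
Targets: root-3 ≈ 1.732; 5:3 ≈ 1.667; root-5 ≈ 2.236.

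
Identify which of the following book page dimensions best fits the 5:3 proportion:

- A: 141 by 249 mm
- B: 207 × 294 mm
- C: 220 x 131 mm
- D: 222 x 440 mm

Target 5:3 ≈ 1.667.
A: 1.766 (Δ0.099)  B: 1.420 (Δ0.247)  C: 1.679 (Δ0.012)  D: 1.982 (Δ0.315)

C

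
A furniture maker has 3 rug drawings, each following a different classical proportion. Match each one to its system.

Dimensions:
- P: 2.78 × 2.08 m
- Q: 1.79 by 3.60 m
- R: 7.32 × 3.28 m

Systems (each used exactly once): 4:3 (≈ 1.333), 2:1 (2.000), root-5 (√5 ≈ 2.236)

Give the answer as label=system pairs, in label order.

P = 2.78/2.08 ≈ 1.337 → 4:3 (1.333)
Q = 3.60/1.79 ≈ 2.011 → 2:1 (2.000)
R = 7.32/3.28 ≈ 2.232 → root-5 (2.236)

P=4:3, Q=2:1, R=root-5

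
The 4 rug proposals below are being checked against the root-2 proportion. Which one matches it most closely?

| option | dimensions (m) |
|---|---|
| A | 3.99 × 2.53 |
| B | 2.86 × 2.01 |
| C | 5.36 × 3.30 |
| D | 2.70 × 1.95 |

Target root-2 ≈ 1.414.
A: 1.577 (Δ0.163)  B: 1.423 (Δ0.009)  C: 1.624 (Δ0.210)  D: 1.385 (Δ0.029)

B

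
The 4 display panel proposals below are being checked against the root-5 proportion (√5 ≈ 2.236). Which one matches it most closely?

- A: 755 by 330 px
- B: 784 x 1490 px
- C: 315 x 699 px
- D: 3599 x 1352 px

Ratios (long/short): A ≈ 2.288; B ≈ 1.901; C ≈ 2.219; D ≈ 2.662.
root-5 ≈ 2.236; option C is nearest (Δ 0.017).

C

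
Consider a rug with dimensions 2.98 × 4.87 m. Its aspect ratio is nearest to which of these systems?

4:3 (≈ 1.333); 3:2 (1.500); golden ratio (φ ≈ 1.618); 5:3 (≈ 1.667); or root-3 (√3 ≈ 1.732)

golden ratio

Ratio = 4.87 / 2.98 ≈ 1.634.
Distances: 4:3 1.333 (Δ 0.301); 3:2 1.500 (Δ 0.134); golden ratio 1.618 (Δ 0.016); 5:3 1.667 (Δ 0.033); root-3 1.732 (Δ 0.098).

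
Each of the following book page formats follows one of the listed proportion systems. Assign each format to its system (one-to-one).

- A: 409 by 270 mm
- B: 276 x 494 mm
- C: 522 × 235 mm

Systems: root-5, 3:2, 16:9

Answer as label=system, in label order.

Ratios: A ≈ 1.515; B ≈ 1.790; C ≈ 2.221.
Targets: root-5 ≈ 2.236; 3:2 ≈ 1.500; 16:9 ≈ 1.778.

A=3:2, B=16:9, C=root-5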